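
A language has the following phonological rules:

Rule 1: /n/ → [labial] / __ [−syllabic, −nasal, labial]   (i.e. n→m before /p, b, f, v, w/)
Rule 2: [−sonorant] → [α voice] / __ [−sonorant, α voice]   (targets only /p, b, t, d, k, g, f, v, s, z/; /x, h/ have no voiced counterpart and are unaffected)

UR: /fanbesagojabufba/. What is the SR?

Rule 1 (nasal place assimilation): /n/ precedes the labial consonant /b/, so it assimilates in place to [m]. /fanbesagojabufba/ → fambesagojabufba.
Rule 2 (regressive voicing assimilation): /f/ precedes the voiced obstruent /b/, so it voices to [v] by assimilation. /fambesagojabufba/ → fambesagojabuvba.

fambesagojabuvba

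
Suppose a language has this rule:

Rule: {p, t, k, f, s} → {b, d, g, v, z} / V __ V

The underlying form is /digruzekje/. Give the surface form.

digruzekje

No segment of /digruzekje/ meets the structural description of the rule, so the form surfaces unchanged.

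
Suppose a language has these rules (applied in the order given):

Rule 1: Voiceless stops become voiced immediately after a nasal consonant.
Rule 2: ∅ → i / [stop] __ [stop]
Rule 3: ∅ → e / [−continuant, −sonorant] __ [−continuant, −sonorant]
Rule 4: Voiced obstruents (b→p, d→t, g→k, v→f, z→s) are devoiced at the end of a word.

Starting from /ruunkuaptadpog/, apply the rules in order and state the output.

ruunguapitadipok

Rule 1 (post-nasal voicing): /k/ is a voiceless stop immediately after the nasal /n/, so it voices to [g]. /ruunkuaptadpog/ → ruunguaptadpog.
Rule 2 (stop-cluster i-epenthesis): /p/ and /t/ form a stop–stop cluster, so [i] is inserted between them. /d/ and /p/ form a stop–stop cluster, so [i] is inserted between them. /ruunguaptadpog/ → ruunguapitadipog.
Rule 3 (stop-cluster e-epenthesis): no segment meets the environment; /ruunguapitadipog/ is unchanged.
Rule 4 (final devoicing): /g/ is a voiced obstruent in word-final position, so it devoices to [k]. /ruunguapitadipog/ → ruunguapitadipok.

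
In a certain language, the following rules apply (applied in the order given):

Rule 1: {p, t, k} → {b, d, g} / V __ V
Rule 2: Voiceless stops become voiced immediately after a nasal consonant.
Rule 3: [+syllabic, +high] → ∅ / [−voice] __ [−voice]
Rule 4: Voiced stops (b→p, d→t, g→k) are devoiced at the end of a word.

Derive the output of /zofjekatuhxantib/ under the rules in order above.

Rule 1 (intervocalic voicing): /k/ is a voiceless stop between vowels /e/ and /a/, so it voices to [g]. /t/ is a voiceless stop between vowels /a/ and /u/, so it voices to [d]. /zofjekatuhxantib/ → zofjegaduhxantib.
Rule 2 (post-nasal voicing): /t/ is a voiceless stop immediately after the nasal /n/, so it voices to [d]. /zofjegaduhxantib/ → zofjegaduhxandib.
Rule 3 (high vowel syncope): no segment meets the environment; /zofjegaduhxandib/ is unchanged.
Rule 4 (final devoicing): /b/ is a voiced stop in word-final position, so it devoices to [p]. /zofjegaduhxandib/ → zofjegaduhxandip.

zofjegaduhxandip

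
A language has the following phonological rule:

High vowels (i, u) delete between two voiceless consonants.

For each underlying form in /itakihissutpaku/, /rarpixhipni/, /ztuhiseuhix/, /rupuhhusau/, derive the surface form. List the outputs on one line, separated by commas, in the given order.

/itakihissutpaku/: /i/ is a high vowel flanked by voiceless consonants /k/ and /h/, so it deletes. /i/ is a high vowel flanked by voiceless consonants /h/ and /s/, so it deletes. /u/ is a high vowel flanked by voiceless consonants /s/ and /t/, so it deletes. → [itakhsstpaku].
/rarpixhipni/: /i/ is a high vowel flanked by voiceless consonants /p/ and /x/, so it deletes. /i/ is a high vowel flanked by voiceless consonants /h/ and /p/, so it deletes. → [rarpxhpni].
/ztuhiseuhix/: /u/ is a high vowel flanked by voiceless consonants /t/ and /h/, so it deletes. /i/ is a high vowel flanked by voiceless consonants /h/ and /s/, so it deletes. /i/ is a high vowel flanked by voiceless consonants /h/ and /x/, so it deletes. → [zthseuhx].
/rupuhhusau/: /u/ is a high vowel flanked by voiceless consonants /p/ and /h/, so it deletes. /u/ is a high vowel flanked by voiceless consonants /h/ and /s/, so it deletes. → [ruphhsau].

itakhsstpaku, rarpxhpni, zthseuhx, ruphhsau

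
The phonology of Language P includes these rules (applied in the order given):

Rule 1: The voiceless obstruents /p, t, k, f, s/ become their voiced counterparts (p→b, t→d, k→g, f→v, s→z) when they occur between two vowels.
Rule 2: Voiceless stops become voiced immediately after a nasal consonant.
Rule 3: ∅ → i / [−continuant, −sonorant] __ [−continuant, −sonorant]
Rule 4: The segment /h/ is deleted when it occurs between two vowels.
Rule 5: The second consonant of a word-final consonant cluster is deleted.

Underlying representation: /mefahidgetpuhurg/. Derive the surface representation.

mevaidigetipuur

Rule 1 (intervocalic voicing): /f/ is a voiceless obstruent between vowels /e/ and /a/, so it voices to [v]. /mefahidgetpuhurg/ → mevahidgetpuhurg.
Rule 2 (post-nasal voicing): no segment meets the environment; /mevahidgetpuhurg/ is unchanged.
Rule 3 (stop-cluster i-epenthesis): /d/ and /g/ form a stop–stop cluster, so [i] is inserted between them. /t/ and /p/ form a stop–stop cluster, so [i] is inserted between them. /mevahidgetpuhurg/ → mevahidigetipuhurg.
Rule 4 (intervocalic h-deletion): /h/ occurs between vowels /a/ and /i/, so it deletes. /h/ occurs between vowels /u/ and /u/, so it deletes. /mevahidigetipuhurg/ → mevaidigetipuurg.
Rule 5 (final cluster simplification): /g/ is the second consonant of a word-final cluster /rg/, so it deletes. /mevaidigetipuurg/ → mevaidigetipuur.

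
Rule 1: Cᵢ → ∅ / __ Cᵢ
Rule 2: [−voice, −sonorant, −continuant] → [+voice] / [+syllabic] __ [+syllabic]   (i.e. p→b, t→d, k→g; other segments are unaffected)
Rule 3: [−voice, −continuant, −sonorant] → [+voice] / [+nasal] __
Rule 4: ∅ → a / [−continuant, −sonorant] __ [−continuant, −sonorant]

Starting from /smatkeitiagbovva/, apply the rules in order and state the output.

smatakeidiagabova

Rule 1 (degemination): /vv/ is a geminate; the first /v/ deletes. /smatkeitiagbovva/ → smatkeitiagbova.
Rule 2 (intervocalic voicing): /t/ is a voiceless stop between vowels /i/ and /i/, so it voices to [d]. /smatkeitiagbova/ → smatkeidiagbova.
Rule 3 (post-nasal voicing): no segment meets the environment; /smatkeidiagbova/ is unchanged.
Rule 4 (stop-cluster a-epenthesis): /t/ and /k/ form a stop–stop cluster, so [a] is inserted between them. /g/ and /b/ form a stop–stop cluster, so [a] is inserted between them. /smatkeidiagbova/ → smatakeidiagabova.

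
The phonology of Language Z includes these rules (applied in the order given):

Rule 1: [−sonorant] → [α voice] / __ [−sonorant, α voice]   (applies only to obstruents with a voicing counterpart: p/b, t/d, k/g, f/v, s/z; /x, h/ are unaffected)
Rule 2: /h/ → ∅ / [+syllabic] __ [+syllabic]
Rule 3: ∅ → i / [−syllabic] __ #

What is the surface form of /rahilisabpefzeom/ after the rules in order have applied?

railisappevzeomi

Rule 1 (regressive voicing assimilation): /b/ precedes the voiceless obstruent /p/, so it devoices to [p] by assimilation. /f/ precedes the voiced obstruent /z/, so it voices to [v] by assimilation. /rahilisabpefzeom/ → rahilisappevzeom.
Rule 2 (intervocalic h-deletion): /h/ occurs between vowels /a/ and /i/, so it deletes. /rahilisappevzeom/ → railisappevzeom.
Rule 3 (final i-epenthesis): the form ends in the consonant /m/, so [i] is inserted word-finally. /railisappevzeom/ → railisappevzeomi.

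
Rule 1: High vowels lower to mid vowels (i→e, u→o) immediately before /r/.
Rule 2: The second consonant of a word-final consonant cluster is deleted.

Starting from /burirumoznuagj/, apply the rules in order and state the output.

borerumoznuag

Rule 1 (pre-rhotic lowering): /u/ is a high vowel immediately before /r/, so it lowers to [o]. /i/ is a high vowel immediately before /r/, so it lowers to [e]. /burirumoznuagj/ → borerumoznuagj.
Rule 2 (final cluster simplification): /j/ is the second consonant of a word-final cluster /gj/, so it deletes. /borerumoznuagj/ → borerumoznuag.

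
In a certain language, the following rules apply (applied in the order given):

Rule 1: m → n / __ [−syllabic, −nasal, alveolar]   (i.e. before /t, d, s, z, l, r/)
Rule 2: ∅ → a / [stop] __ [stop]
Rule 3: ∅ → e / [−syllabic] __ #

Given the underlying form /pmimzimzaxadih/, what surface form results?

pminzinzaxadihe

Rule 1 (nasal place assimilation): /m/ precedes the alveolar consonant /z/, so it assimilates in place to [n]. /m/ precedes the alveolar consonant /z/, so it assimilates in place to [n]. /pmimzimzaxadih/ → pminzinzaxadih.
Rule 2 (stop-cluster a-epenthesis): no segment meets the environment; /pminzinzaxadih/ is unchanged.
Rule 3 (final e-epenthesis): the form ends in the consonant /h/, so [e] is inserted word-finally. /pminzinzaxadih/ → pminzinzaxadihe.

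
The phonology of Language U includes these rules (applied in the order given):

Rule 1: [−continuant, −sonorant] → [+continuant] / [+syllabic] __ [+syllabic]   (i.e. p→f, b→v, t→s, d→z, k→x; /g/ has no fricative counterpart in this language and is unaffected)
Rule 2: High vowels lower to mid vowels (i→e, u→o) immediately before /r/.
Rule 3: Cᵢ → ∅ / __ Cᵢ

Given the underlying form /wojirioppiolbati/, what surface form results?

Rule 1 (intervocalic spirantization): /t/ is a stop between vowels /a/ and /i/, so it spirantizes to the fricative [s]. /wojirioppiolbati/ → wojirioppiolbasi.
Rule 2 (pre-rhotic lowering): /i/ is a high vowel immediately before /r/, so it lowers to [e]. /wojirioppiolbasi/ → wojerioppiolbasi.
Rule 3 (degemination): /pp/ is a geminate; the first /p/ deletes. /wojerioppiolbasi/ → wojeriopiolbasi.

wojeriopiolbasi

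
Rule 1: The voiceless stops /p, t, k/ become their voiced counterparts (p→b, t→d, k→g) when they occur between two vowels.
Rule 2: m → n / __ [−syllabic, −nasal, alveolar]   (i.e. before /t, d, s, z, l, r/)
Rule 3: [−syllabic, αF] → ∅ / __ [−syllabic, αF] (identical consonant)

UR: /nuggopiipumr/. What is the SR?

Rule 1 (intervocalic voicing): /p/ is a voiceless stop between vowels /o/ and /i/, so it voices to [b]. /p/ is a voiceless stop between vowels /i/ and /u/, so it voices to [b]. /nuggopiipumr/ → nuggobiibumr.
Rule 2 (nasal place assimilation): /m/ precedes the alveolar consonant /r/, so it assimilates in place to [n]. /nuggobiibumr/ → nuggobiibunr.
Rule 3 (degemination): /gg/ is a geminate; the first /g/ deletes. /nuggobiibunr/ → nugobiibunr.

nugobiibunr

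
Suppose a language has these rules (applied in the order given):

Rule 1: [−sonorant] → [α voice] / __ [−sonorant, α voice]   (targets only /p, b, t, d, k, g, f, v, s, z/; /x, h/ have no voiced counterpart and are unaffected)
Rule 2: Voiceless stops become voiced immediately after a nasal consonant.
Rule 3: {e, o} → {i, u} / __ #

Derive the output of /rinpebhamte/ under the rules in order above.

Rule 1 (regressive voicing assimilation): /b/ precedes the voiceless obstruent /h/, so it devoices to [p] by assimilation. /rinpebhamte/ → rinpephamte.
Rule 2 (post-nasal voicing): /p/ is a voiceless stop immediately after the nasal /n/, so it voices to [b]. /t/ is a voiceless stop immediately after the nasal /m/, so it voices to [d]. /rinpephamte/ → rinbephamde.
Rule 3 (final vowel raising): /e/ is a mid vowel in word-final position, so it raises to [i]. /rinbephamde/ → rinbephamdi.

rinbephamdi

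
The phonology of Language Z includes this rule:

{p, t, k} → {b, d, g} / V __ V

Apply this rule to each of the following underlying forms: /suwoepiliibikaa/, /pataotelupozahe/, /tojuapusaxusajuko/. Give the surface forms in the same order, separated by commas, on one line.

suwoebiliibigaa, padaodelubozahe, tojuabusaxusajugo

/suwoepiliibikaa/: /p/ is a voiceless stop between vowels /e/ and /i/, so it voices to [b]. /k/ is a voiceless stop between vowels /i/ and /a/, so it voices to [g]. → [suwoebiliibigaa].
/pataotelupozahe/: /t/ is a voiceless stop between vowels /a/ and /a/, so it voices to [d]. /t/ is a voiceless stop between vowels /o/ and /e/, so it voices to [d]. /p/ is a voiceless stop between vowels /u/ and /o/, so it voices to [b]. → [padaodelubozahe].
/tojuapusaxusajuko/: /p/ is a voiceless stop between vowels /a/ and /u/, so it voices to [b]. /k/ is a voiceless stop between vowels /u/ and /o/, so it voices to [g]. → [tojuabusaxusajugo].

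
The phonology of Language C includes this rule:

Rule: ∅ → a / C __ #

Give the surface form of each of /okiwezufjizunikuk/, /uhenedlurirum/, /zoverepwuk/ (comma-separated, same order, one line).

okiwezufjizunikuka, uhenedluriruma, zoverepwuka

/okiwezufjizunikuk/: the form ends in the consonant /k/, so [a] is inserted word-finally. → [okiwezufjizunikuka].
/uhenedlurirum/: the form ends in the consonant /m/, so [a] is inserted word-finally. → [uhenedluriruma].
/zoverepwuk/: the form ends in the consonant /k/, so [a] is inserted word-finally. → [zoverepwuka].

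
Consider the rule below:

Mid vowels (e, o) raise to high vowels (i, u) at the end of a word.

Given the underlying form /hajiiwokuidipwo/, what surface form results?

hajiiwokuidipwu

Scanning /hajiiwokuidipwo/: /o/ at position 7 is not in the conditioning environment; /o/ is a mid vowel in word-final position, so it raises to [u].
Result: [hajiiwokuidipwu].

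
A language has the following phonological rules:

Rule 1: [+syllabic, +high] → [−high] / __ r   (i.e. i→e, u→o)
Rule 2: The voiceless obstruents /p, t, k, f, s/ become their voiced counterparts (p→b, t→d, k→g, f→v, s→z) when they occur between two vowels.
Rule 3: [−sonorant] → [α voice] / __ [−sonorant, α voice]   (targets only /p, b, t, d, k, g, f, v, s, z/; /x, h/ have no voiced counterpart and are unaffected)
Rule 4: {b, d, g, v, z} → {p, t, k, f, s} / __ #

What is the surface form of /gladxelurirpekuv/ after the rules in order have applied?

glatxelorerpeguf

Rule 1 (pre-rhotic lowering): /u/ is a high vowel immediately before /r/, so it lowers to [o]. /i/ is a high vowel immediately before /r/, so it lowers to [e]. /gladxelurirpekuv/ → gladxelorerpekuv.
Rule 2 (intervocalic voicing): /k/ is a voiceless obstruent between vowels /e/ and /u/, so it voices to [g]. /gladxelorerpekuv/ → gladxelorerpeguv.
Rule 3 (regressive voicing assimilation): /d/ precedes the voiceless obstruent /x/, so it devoices to [t] by assimilation. /gladxelorerpeguv/ → glatxelorerpeguv.
Rule 4 (final devoicing): /v/ is a voiced obstruent in word-final position, so it devoices to [f]. /glatxelorerpeguv/ → glatxelorerpeguf.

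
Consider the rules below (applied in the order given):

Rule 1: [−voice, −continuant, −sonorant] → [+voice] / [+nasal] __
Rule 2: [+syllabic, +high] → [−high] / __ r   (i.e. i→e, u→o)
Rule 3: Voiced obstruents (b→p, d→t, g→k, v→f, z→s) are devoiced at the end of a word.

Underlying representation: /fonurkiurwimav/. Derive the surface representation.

Rule 1 (post-nasal voicing): no segment meets the environment; /fonurkiurwimav/ is unchanged.
Rule 2 (pre-rhotic lowering): /u/ is a high vowel immediately before /r/, so it lowers to [o]. /u/ is a high vowel immediately before /r/, so it lowers to [o]. /fonurkiurwimav/ → fonorkiorwimav.
Rule 3 (final devoicing): /v/ is a voiced obstruent in word-final position, so it devoices to [f]. /fonorkiorwimav/ → fonorkiorwimaf.

fonorkiorwimaf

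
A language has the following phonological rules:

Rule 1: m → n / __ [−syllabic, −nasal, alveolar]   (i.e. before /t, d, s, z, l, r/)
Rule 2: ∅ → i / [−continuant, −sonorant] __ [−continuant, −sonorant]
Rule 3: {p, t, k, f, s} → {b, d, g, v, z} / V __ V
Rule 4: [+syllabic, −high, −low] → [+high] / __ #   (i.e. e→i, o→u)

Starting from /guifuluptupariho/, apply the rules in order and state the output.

guivulubidubarihu

Rule 1 (nasal place assimilation): no segment meets the environment; /guifuluptupariho/ is unchanged.
Rule 2 (stop-cluster i-epenthesis): /p/ and /t/ form a stop–stop cluster, so [i] is inserted between them. /guifuluptupariho/ → guifulupitupariho.
Rule 3 (intervocalic voicing): /f/ is a voiceless obstruent between vowels /i/ and /u/, so it voices to [v]. /p/ is a voiceless obstruent between vowels /u/ and /i/, so it voices to [b]. /t/ is a voiceless obstruent between vowels /i/ and /u/, so it voices to [d]. /p/ is a voiceless obstruent between vowels /u/ and /a/, so it voices to [b]. /guifulupitupariho/ → guivulubidubariho.
Rule 4 (final vowel raising): /o/ is a mid vowel in word-final position, so it raises to [u]. /guivulubidubariho/ → guivulubidubarihu.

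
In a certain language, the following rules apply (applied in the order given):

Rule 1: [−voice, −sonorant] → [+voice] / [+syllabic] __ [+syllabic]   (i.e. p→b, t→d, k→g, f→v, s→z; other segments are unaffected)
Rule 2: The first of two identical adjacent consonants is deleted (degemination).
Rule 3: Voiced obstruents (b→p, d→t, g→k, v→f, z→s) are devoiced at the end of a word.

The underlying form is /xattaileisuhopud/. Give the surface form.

xataileizuhobut

Rule 1 (intervocalic voicing): /s/ is a voiceless obstruent between vowels /i/ and /u/, so it voices to [z]. /p/ is a voiceless obstruent between vowels /o/ and /u/, so it voices to [b]. /xattaileisuhopud/ → xattaileizuhobud.
Rule 2 (degemination): /tt/ is a geminate; the first /t/ deletes. /xattaileizuhobud/ → xataileizuhobud.
Rule 3 (final devoicing): /d/ is a voiced obstruent in word-final position, so it devoices to [t]. /xataileizuhobud/ → xataileizuhobut.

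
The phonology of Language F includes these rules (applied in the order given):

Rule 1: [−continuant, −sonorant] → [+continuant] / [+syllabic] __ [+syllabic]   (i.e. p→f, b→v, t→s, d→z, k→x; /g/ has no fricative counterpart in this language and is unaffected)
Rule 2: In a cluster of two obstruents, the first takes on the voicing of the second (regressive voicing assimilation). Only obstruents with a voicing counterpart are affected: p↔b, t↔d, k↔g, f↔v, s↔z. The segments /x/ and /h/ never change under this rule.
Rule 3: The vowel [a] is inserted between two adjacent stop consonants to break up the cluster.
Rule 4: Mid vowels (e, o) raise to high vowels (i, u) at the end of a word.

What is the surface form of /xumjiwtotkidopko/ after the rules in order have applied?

Rule 1 (intervocalic spirantization): /d/ is a stop between vowels /i/ and /o/, so it spirantizes to the fricative [z]. /xumjiwtotkidopko/ → xumjiwtotkizopko.
Rule 2 (regressive voicing assimilation): no segment meets the environment; /xumjiwtotkizopko/ is unchanged.
Rule 3 (stop-cluster a-epenthesis): /t/ and /k/ form a stop–stop cluster, so [a] is inserted between them. /p/ and /k/ form a stop–stop cluster, so [a] is inserted between them. /xumjiwtotkizopko/ → xumjiwtotakizopako.
Rule 4 (final vowel raising): /o/ is a mid vowel in word-final position, so it raises to [u]. /xumjiwtotakizopako/ → xumjiwtotakizopaku.

xumjiwtotakizopaku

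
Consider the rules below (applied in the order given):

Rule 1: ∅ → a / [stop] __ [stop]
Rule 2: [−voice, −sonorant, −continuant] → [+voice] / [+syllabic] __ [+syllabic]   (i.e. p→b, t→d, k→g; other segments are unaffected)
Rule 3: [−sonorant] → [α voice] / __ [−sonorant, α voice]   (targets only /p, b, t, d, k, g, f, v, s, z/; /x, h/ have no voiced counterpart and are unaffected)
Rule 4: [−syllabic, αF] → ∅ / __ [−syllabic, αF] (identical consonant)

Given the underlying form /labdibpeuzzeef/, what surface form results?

labadibabeuzeef

Rule 1 (stop-cluster a-epenthesis): /b/ and /d/ form a stop–stop cluster, so [a] is inserted between them. /b/ and /p/ form a stop–stop cluster, so [a] is inserted between them. /labdibpeuzzeef/ → labadibapeuzzeef.
Rule 2 (intervocalic voicing): /p/ is a voiceless stop between vowels /a/ and /e/, so it voices to [b]. /labadibapeuzzeef/ → labadibabeuzzeef.
Rule 3 (regressive voicing assimilation): no segment meets the environment; /labadibabeuzzeef/ is unchanged.
Rule 4 (degemination): /zz/ is a geminate; the first /z/ deletes. /labadibabeuzzeef/ → labadibabeuzeef.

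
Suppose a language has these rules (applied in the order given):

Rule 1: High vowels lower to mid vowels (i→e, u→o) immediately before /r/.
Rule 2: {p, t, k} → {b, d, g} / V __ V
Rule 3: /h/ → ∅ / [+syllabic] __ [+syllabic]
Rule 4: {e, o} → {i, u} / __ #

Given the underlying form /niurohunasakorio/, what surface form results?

niorounasagoriu

Rule 1 (pre-rhotic lowering): /u/ is a high vowel immediately before /r/, so it lowers to [o]. /niurohunasakorio/ → niorohunasakorio.
Rule 2 (intervocalic voicing): /k/ is a voiceless stop between vowels /a/ and /o/, so it voices to [g]. /niorohunasakorio/ → niorohunasagorio.
Rule 3 (intervocalic h-deletion): /h/ occurs between vowels /o/ and /u/, so it deletes. /niorohunasagorio/ → niorounasagorio.
Rule 4 (final vowel raising): /o/ is a mid vowel in word-final position, so it raises to [u]. /niorounasagorio/ → niorounasagoriu.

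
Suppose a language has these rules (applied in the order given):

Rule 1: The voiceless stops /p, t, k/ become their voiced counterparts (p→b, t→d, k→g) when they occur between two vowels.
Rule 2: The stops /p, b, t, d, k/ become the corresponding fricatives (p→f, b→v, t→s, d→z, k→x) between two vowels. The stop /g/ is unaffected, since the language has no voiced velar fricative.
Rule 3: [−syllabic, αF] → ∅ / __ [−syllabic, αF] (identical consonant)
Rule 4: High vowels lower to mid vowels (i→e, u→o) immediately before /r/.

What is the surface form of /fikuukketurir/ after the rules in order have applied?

Rule 1 (intervocalic voicing): /k/ is a voiceless stop between vowels /i/ and /u/, so it voices to [g]. /t/ is a voiceless stop between vowels /e/ and /u/, so it voices to [d]. /fikuukketurir/ → figuukkedurir.
Rule 2 (intervocalic spirantization): /d/ is a stop between vowels /e/ and /u/, so it spirantizes to the fricative [z]. /figuukkedurir/ → figuukkezurir.
Rule 3 (degemination): /kk/ is a geminate; the first /k/ deletes. /figuukkezurir/ → figuukezurir.
Rule 4 (pre-rhotic lowering): /u/ is a high vowel immediately before /r/, so it lowers to [o]. /i/ is a high vowel immediately before /r/, so it lowers to [e]. /figuukezurir/ → figuukezorer.

figuukezorer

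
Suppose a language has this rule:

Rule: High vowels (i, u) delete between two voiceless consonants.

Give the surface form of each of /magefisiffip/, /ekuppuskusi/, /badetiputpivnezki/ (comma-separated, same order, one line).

magefsffp, ekppsksi, badetptpivnezki

/magefisiffip/: /i/ is a high vowel flanked by voiceless consonants /f/ and /s/, so it deletes. /i/ is a high vowel flanked by voiceless consonants /s/ and /f/, so it deletes. /i/ is a high vowel flanked by voiceless consonants /f/ and /p/, so it deletes. → [magefsffp].
/ekuppuskusi/: /u/ is a high vowel flanked by voiceless consonants /k/ and /p/, so it deletes. /u/ is a high vowel flanked by voiceless consonants /p/ and /s/, so it deletes. /u/ is a high vowel flanked by voiceless consonants /k/ and /s/, so it deletes. → [ekppsksi].
/badetiputpivnezki/: /i/ is a high vowel flanked by voiceless consonants /t/ and /p/, so it deletes. /u/ is a high vowel flanked by voiceless consonants /p/ and /t/, so it deletes. → [badetptpivnezki].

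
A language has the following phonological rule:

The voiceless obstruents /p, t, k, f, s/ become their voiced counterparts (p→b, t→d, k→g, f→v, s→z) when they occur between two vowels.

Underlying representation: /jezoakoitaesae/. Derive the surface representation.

jezoagoidaezae

/k/ is a voiceless obstruent between vowels /a/ and /o/, so it voices to [g].
/t/ is a voiceless obstruent between vowels /i/ and /a/, so it voices to [d].
/s/ is a voiceless obstruent between vowels /e/ and /a/, so it voices to [z].
Surface form: [jezoagoidaezae].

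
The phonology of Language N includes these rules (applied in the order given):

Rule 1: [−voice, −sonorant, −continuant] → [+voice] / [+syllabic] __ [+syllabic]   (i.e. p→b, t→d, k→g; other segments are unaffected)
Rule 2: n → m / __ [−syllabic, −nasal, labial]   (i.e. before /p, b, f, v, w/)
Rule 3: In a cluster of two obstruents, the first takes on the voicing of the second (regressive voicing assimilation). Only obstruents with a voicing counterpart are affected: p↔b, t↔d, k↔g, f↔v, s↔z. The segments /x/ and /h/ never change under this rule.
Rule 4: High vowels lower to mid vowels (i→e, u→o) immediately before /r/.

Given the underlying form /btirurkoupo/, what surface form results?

Rule 1 (intervocalic voicing): /p/ is a voiceless stop between vowels /u/ and /o/, so it voices to [b]. /btirurkoupo/ → btirurkoubo.
Rule 2 (nasal place assimilation): no segment meets the environment; /btirurkoubo/ is unchanged.
Rule 3 (regressive voicing assimilation): /b/ precedes the voiceless obstruent /t/, so it devoices to [p] by assimilation. /btirurkoubo/ → ptirurkoubo.
Rule 4 (pre-rhotic lowering): /i/ is a high vowel immediately before /r/, so it lowers to [e]. /u/ is a high vowel immediately before /r/, so it lowers to [o]. /ptirurkoubo/ → pterorkoubo.

pterorkoubo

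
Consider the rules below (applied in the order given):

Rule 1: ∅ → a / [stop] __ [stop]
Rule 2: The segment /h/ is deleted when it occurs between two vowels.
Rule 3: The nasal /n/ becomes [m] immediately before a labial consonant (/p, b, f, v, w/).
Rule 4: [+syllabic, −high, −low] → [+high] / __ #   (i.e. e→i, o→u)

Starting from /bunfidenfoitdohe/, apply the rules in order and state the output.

Rule 1 (stop-cluster a-epenthesis): /t/ and /d/ form a stop–stop cluster, so [a] is inserted between them. /bunfidenfoitdohe/ → bunfidenfoitadohe.
Rule 2 (intervocalic h-deletion): /h/ occurs between vowels /o/ and /e/, so it deletes. /bunfidenfoitadohe/ → bunfidenfoitadoe.
Rule 3 (nasal place assimilation): /n/ precedes the labial consonant /f/, so it assimilates in place to [m]. /n/ precedes the labial consonant /f/, so it assimilates in place to [m]. /bunfidenfoitadoe/ → bumfidemfoitadoe.
Rule 4 (final vowel raising): /e/ is a mid vowel in word-final position, so it raises to [i]. /bumfidemfoitadoe/ → bumfidemfoitadoi.

bumfidemfoitadoi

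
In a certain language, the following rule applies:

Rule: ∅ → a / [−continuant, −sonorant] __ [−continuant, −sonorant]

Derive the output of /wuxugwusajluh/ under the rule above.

wuxugwusajluh

No segment of /wuxugwusajluh/ meets the structural description of the rule, so the form surfaces unchanged.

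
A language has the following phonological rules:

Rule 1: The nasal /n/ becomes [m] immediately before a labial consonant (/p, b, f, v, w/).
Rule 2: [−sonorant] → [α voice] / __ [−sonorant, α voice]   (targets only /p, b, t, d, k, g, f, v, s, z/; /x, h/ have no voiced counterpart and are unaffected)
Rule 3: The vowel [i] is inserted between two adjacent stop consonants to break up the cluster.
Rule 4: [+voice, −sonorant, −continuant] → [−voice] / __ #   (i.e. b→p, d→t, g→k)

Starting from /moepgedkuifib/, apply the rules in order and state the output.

Rule 1 (nasal place assimilation): no segment meets the environment; /moepgedkuifib/ is unchanged.
Rule 2 (regressive voicing assimilation): /p/ precedes the voiced obstruent /g/, so it voices to [b] by assimilation. /d/ precedes the voiceless obstruent /k/, so it devoices to [t] by assimilation. /moepgedkuifib/ → moebgetkuifib.
Rule 3 (stop-cluster i-epenthesis): /b/ and /g/ form a stop–stop cluster, so [i] is inserted between them. /t/ and /k/ form a stop–stop cluster, so [i] is inserted between them. /moebgetkuifib/ → moebigetikuifib.
Rule 4 (final devoicing): /b/ is a voiced stop in word-final position, so it devoices to [p]. /moebigetikuifib/ → moebigetikuifip.

moebigetikuifip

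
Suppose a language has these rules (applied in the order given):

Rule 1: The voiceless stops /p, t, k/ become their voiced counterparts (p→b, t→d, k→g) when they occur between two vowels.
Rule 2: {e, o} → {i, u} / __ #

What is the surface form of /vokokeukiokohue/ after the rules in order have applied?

Rule 1 (intervocalic voicing): /k/ is a voiceless stop between vowels /o/ and /o/, so it voices to [g]. /k/ is a voiceless stop between vowels /o/ and /e/, so it voices to [g]. /k/ is a voiceless stop between vowels /u/ and /i/, so it voices to [g]. /k/ is a voiceless stop between vowels /o/ and /o/, so it voices to [g]. /vokokeukiokohue/ → vogogeugiogohue.
Rule 2 (final vowel raising): /e/ is a mid vowel in word-final position, so it raises to [i]. /vogogeugiogohue/ → vogogeugiogohui.

vogogeugiogohui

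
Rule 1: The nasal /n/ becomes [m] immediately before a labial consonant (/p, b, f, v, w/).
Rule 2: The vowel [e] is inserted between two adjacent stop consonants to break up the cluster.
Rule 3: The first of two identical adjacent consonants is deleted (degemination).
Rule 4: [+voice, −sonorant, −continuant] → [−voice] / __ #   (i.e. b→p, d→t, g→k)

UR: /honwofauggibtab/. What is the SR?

homwofaugegibetap

Rule 1 (nasal place assimilation): /n/ precedes the labial consonant /w/, so it assimilates in place to [m]. /honwofauggibtab/ → homwofauggibtab.
Rule 2 (stop-cluster e-epenthesis): /g/ and /g/ form a stop–stop cluster, so [e] is inserted between them. /b/ and /t/ form a stop–stop cluster, so [e] is inserted between them. /homwofauggibtab/ → homwofaugegibetab.
Rule 3 (degemination): no segment meets the environment; /homwofaugegibetab/ is unchanged.
Rule 4 (final devoicing): /b/ is a voiced stop in word-final position, so it devoices to [p]. /homwofaugegibetab/ → homwofaugegibetap.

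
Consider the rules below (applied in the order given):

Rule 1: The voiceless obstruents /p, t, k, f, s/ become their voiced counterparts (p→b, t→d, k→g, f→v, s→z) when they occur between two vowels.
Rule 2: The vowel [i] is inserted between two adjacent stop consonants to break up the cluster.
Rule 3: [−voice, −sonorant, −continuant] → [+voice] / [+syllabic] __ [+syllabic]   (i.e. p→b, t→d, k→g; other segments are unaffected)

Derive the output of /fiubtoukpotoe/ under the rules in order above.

fiubidougibodoe

Rule 1 (intervocalic voicing): /t/ is a voiceless obstruent between vowels /o/ and /o/, so it voices to [d]. /fiubtoukpotoe/ → fiubtoukpodoe.
Rule 2 (stop-cluster i-epenthesis): /b/ and /t/ form a stop–stop cluster, so [i] is inserted between them. /k/ and /p/ form a stop–stop cluster, so [i] is inserted between them. /fiubtoukpodoe/ → fiubitoukipodoe.
Rule 3 (intervocalic voicing): /t/ is a voiceless stop between vowels /i/ and /o/, so it voices to [d]. /k/ is a voiceless stop between vowels /u/ and /i/, so it voices to [g]. /p/ is a voiceless stop between vowels /i/ and /o/, so it voices to [b]. /fiubitoukipodoe/ → fiubidougibodoe.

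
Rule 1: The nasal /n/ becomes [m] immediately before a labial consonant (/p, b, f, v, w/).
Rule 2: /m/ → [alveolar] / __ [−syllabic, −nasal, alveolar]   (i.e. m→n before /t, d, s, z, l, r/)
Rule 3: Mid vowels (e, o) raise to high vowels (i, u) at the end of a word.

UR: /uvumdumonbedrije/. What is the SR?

Rule 1 (nasal place assimilation): /n/ precedes the labial consonant /b/, so it assimilates in place to [m]. /uvumdumonbedrije/ → uvumdumombedrije.
Rule 2 (nasal place assimilation): /m/ precedes the alveolar consonant /d/, so it assimilates in place to [n]. /uvumdumombedrije/ → uvundumombedrije.
Rule 3 (final vowel raising): /e/ is a mid vowel in word-final position, so it raises to [i]. /uvundumombedrije/ → uvundumombedriji.

uvundumombedriji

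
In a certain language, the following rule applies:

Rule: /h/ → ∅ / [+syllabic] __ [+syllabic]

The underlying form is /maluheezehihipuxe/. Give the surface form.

malueezeiipuxe

/h/ occurs between vowels /u/ and /e/, so it deletes.
/h/ occurs between vowels /e/ and /i/, so it deletes.
/h/ occurs between vowels /i/ and /i/, so it deletes.
Surface form: [malueezeiipuxe].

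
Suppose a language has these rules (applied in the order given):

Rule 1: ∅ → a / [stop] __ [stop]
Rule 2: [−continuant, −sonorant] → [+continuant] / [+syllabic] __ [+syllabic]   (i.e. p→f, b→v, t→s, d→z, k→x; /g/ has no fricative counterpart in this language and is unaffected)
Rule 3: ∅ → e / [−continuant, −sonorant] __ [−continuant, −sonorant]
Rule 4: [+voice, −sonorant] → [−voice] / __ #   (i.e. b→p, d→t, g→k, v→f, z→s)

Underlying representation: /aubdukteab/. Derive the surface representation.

Rule 1 (stop-cluster a-epenthesis): /b/ and /d/ form a stop–stop cluster, so [a] is inserted between them. /k/ and /t/ form a stop–stop cluster, so [a] is inserted between them. /aubdukteab/ → aubadukateab.
Rule 2 (intervocalic spirantization): /b/ is a stop between vowels /u/ and /a/, so it spirantizes to the fricative [v]. /d/ is a stop between vowels /a/ and /u/, so it spirantizes to the fricative [z]. /k/ is a stop between vowels /u/ and /a/, so it spirantizes to the fricative [x]. /t/ is a stop between vowels /a/ and /e/, so it spirantizes to the fricative [s]. /aubadukateab/ → auvazuxaseab.
Rule 3 (stop-cluster e-epenthesis): no segment meets the environment; /auvazuxaseab/ is unchanged.
Rule 4 (final devoicing): /b/ is a voiced obstruent in word-final position, so it devoices to [p]. /auvazuxaseab/ → auvazuxaseap.

auvazuxaseap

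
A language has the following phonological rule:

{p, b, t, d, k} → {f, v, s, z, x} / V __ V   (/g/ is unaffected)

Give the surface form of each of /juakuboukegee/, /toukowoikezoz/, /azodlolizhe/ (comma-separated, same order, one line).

juaxuvouxegee, touxowoixezoz, azodlolizhe

/juakuboukegee/: /k/ is a stop between vowels /a/ and /u/, so it spirantizes to the fricative [x]. /b/ is a stop between vowels /u/ and /o/, so it spirantizes to the fricative [v]. /k/ is a stop between vowels /u/ and /e/, so it spirantizes to the fricative [x]. → [juaxuvouxegee].
/toukowoikezoz/: /k/ is a stop between vowels /u/ and /o/, so it spirantizes to the fricative [x]. /k/ is a stop between vowels /i/ and /e/, so it spirantizes to the fricative [x]. → [touxowoixezoz].
/azodlolizhe/: the rule's environment is not met; surfaces unchanged as [azodlolizhe].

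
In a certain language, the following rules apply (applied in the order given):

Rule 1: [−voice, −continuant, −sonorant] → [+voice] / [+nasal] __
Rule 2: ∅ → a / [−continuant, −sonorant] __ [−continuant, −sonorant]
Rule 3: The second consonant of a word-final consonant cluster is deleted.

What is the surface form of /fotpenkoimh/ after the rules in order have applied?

Rule 1 (post-nasal voicing): /k/ is a voiceless stop immediately after the nasal /n/, so it voices to [g]. /fotpenkoimh/ → fotpengoimh.
Rule 2 (stop-cluster a-epenthesis): /t/ and /p/ form a stop–stop cluster, so [a] is inserted between them. /fotpengoimh/ → fotapengoimh.
Rule 3 (final cluster simplification): /h/ is the second consonant of a word-final cluster /mh/, so it deletes. /fotapengoimh/ → fotapengoim.

fotapengoim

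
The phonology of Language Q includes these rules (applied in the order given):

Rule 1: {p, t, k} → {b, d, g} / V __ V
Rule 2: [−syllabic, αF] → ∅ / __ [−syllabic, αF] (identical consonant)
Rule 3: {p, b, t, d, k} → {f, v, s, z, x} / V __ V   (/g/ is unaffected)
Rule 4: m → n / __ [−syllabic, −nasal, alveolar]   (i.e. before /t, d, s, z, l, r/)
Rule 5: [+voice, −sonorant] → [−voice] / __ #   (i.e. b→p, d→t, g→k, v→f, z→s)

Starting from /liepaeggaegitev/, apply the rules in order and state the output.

Rule 1 (intervocalic voicing): /p/ is a voiceless stop between vowels /e/ and /a/, so it voices to [b]. /t/ is a voiceless stop between vowels /i/ and /e/, so it voices to [d]. /liepaeggaegitev/ → liebaeggaegidev.
Rule 2 (degemination): /gg/ is a geminate; the first /g/ deletes. /liebaeggaegidev/ → liebaegaegidev.
Rule 3 (intervocalic spirantization): /b/ is a stop between vowels /e/ and /a/, so it spirantizes to the fricative [v]. /d/ is a stop between vowels /i/ and /e/, so it spirantizes to the fricative [z]. /liebaegaegidev/ → lievaegaegizev.
Rule 4 (nasal place assimilation): no segment meets the environment; /lievaegaegizev/ is unchanged.
Rule 5 (final devoicing): /v/ is a voiced obstruent in word-final position, so it devoices to [f]. /lievaegaegizev/ → lievaegaegizef.

lievaegaegizef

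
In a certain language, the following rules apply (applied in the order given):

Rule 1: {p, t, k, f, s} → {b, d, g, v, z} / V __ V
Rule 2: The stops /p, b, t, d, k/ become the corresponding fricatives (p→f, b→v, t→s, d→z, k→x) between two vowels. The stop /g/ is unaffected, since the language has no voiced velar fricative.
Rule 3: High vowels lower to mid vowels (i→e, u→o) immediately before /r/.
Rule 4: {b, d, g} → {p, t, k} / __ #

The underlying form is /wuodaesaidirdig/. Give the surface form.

wuozaezaizerdik

Rule 1 (intervocalic voicing): /s/ is a voiceless obstruent between vowels /e/ and /a/, so it voices to [z]. /wuodaesaidirdig/ → wuodaezaidirdig.
Rule 2 (intervocalic spirantization): /d/ is a stop between vowels /o/ and /a/, so it spirantizes to the fricative [z]. /d/ is a stop between vowels /i/ and /i/, so it spirantizes to the fricative [z]. /wuodaezaidirdig/ → wuozaezaizirdig.
Rule 3 (pre-rhotic lowering): /i/ is a high vowel immediately before /r/, so it lowers to [e]. /wuozaezaizirdig/ → wuozaezaizerdig.
Rule 4 (final devoicing): /g/ is a voiced stop in word-final position, so it devoices to [k]. /wuozaezaizerdig/ → wuozaezaizerdik.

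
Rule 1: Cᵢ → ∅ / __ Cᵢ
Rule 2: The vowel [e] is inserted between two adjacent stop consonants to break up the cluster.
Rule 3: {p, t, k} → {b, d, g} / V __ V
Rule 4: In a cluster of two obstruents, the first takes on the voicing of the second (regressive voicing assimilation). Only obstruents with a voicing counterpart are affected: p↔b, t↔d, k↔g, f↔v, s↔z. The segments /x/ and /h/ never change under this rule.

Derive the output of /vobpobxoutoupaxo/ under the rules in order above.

Rule 1 (degemination): no segment meets the environment; /vobpobxoutoupaxo/ is unchanged.
Rule 2 (stop-cluster e-epenthesis): /b/ and /p/ form a stop–stop cluster, so [e] is inserted between them. /vobpobxoutoupaxo/ → vobepobxoutoupaxo.
Rule 3 (intervocalic voicing): /p/ is a voiceless stop between vowels /e/ and /o/, so it voices to [b]. /t/ is a voiceless stop between vowels /u/ and /o/, so it voices to [d]. /p/ is a voiceless stop between vowels /u/ and /a/, so it voices to [b]. /vobepobxoutoupaxo/ → vobebobxoudoubaxo.
Rule 4 (regressive voicing assimilation): /b/ precedes the voiceless obstruent /x/, so it devoices to [p] by assimilation. /vobebobxoudoubaxo/ → vobebopxoudoubaxo.

vobebopxoudoubaxo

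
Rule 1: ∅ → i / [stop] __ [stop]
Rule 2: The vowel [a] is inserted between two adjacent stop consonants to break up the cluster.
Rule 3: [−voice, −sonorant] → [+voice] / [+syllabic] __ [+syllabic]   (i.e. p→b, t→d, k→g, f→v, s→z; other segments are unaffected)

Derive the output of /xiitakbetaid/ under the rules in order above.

xiidagibedaid

Rule 1 (stop-cluster i-epenthesis): /k/ and /b/ form a stop–stop cluster, so [i] is inserted between them. /xiitakbetaid/ → xiitakibetaid.
Rule 2 (stop-cluster a-epenthesis): no segment meets the environment; /xiitakibetaid/ is unchanged.
Rule 3 (intervocalic voicing): /t/ is a voiceless obstruent between vowels /i/ and /a/, so it voices to [d]. /k/ is a voiceless obstruent between vowels /a/ and /i/, so it voices to [g]. /t/ is a voiceless obstruent between vowels /e/ and /a/, so it voices to [d]. /xiitakibetaid/ → xiidagibedaid.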